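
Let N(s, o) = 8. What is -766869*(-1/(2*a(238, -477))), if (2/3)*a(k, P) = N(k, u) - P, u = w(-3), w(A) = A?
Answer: 255623/485 ≈ 527.06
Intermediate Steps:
u = -3
a(k, P) = 12 - 3*P/2 (a(k, P) = 3*(8 - P)/2 = 12 - 3*P/2)
-766869*(-1/(2*a(238, -477))) = -766869*(-1/(2*(12 - 3/2*(-477)))) = -766869*(-1/(2*(12 + 1431/2))) = -766869/((-2*1455/2)) = -766869/(-1455) = -766869*(-1/1455) = 255623/485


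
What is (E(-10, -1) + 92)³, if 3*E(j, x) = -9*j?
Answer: 1815848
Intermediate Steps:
E(j, x) = -3*j (E(j, x) = (-9*j)/3 = -3*j)
(E(-10, -1) + 92)³ = (-3*(-10) + 92)³ = (30 + 92)³ = 122³ = 1815848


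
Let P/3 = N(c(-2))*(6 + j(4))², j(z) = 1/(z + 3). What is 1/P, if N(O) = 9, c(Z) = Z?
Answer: 49/49923 ≈ 0.00098151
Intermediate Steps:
j(z) = 1/(3 + z)
P = 49923/49 (P = 3*(9*(6 + 1/(3 + 4))²) = 3*(9*(6 + 1/7)²) = 3*(9*(6 + ⅐)²) = 3*(9*(43/7)²) = 3*(9*(1849/49)) = 3*(16641/49) = 49923/49 ≈ 1018.8)
1/P = 1/(49923/49) = 49/49923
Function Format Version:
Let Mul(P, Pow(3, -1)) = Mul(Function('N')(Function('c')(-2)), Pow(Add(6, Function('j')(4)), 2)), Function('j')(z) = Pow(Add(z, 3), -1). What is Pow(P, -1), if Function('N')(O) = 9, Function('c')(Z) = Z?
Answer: Rational(49, 49923) ≈ 0.00098151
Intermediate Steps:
Function('j')(z) = Pow(Add(3, z), -1)
P = Rational(49923, 49) (P = Mul(3, Mul(9, Pow(Add(6, Pow(Add(3, 4), -1)), 2))) = Mul(3, Mul(9, Pow(Add(6, Pow(7, -1)), 2))) = Mul(3, Mul(9, Pow(Add(6, Rational(1, 7)), 2))) = Mul(3, Mul(9, Pow(Rational(43, 7), 2))) = Mul(3, Mul(9, Rational(1849, 49))) = Mul(3, Rational(16641, 49)) = Rational(49923, 49) ≈ 1018.8)
Pow(P, -1) = Pow(Rational(49923, 49), -1) = Rational(49, 49923)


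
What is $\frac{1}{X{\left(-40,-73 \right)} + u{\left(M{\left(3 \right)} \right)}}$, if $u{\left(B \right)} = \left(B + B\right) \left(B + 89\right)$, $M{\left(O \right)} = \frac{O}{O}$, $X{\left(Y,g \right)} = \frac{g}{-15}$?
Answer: $\frac{15}{2773} \approx 0.0054093$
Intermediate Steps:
$X{\left(Y,g \right)} = - \frac{g}{15}$ ($X{\left(Y,g \right)} = g \left(- \frac{1}{15}\right) = - \frac{g}{15}$)
$M{\left(O \right)} = 1$
$u{\left(B \right)} = 2 B \left(89 + B\right)$
$\frac{1}{X{\left(-40,-73 \right)} + u{\left(M{\left(3 \right)} \right)}} = \frac{1}{\left(- \frac{1}{15}\right) \left(-73\right) + 2 \cdot 1 \left(89 + 1\right)} = \frac{1}{\frac{73}{15} + 2 \cdot 1 \cdot 90} = \frac{1}{\frac{73}{15} + 180} = \frac{1}{\frac{2773}{15}} = \frac{15}{2773}$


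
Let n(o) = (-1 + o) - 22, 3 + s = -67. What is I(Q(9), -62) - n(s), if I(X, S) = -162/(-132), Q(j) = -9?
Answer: 2073/22 ≈ 94.227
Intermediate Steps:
s = -70 (s = -3 - 67 = -70)
I(X, S) = 27/22 (I(X, S) = -162*(-1/132) = 27/22)
n(o) = -23 + o
I(Q(9), -62) - n(s) = 27/22 - (-23 - 70) = 27/22 - 1*(-93) = 27/22 + 93 = 2073/22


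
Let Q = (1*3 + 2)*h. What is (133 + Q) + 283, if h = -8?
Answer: 376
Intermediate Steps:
Q = -40 (Q = (1*3 + 2)*(-8) = (3 + 2)*(-8) = 5*(-8) = -40)
(133 + Q) + 283 = (133 - 40) + 283 = 93 + 283 = 376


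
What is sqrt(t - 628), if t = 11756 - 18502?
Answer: I*sqrt(7374) ≈ 85.872*I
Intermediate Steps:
t = -6746
sqrt(t - 628) = sqrt(-6746 - 628) = sqrt(-7374) = I*sqrt(7374)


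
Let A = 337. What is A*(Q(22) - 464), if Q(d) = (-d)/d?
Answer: -156705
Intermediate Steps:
Q(d) = -1
A*(Q(22) - 464) = 337*(-1 - 464) = 337*(-465) = -156705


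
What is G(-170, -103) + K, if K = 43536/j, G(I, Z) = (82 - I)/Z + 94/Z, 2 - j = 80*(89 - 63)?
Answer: -2601598/107017 ≈ -24.310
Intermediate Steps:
j = -2078 (j = 2 - 80*(89 - 63) = 2 - 80*26 = 2 - 1*2080 = 2 - 2080 = -2078)
G(I, Z) = 94/Z + (82 - I)/Z (G(I, Z) = (82 - I)/Z + 94/Z = 94/Z + (82 - I)/Z)
K = -21768/1039 (K = 43536/(-2078) = 43536*(-1/2078) = -21768/1039 ≈ -20.951)
G(-170, -103) + K = (176 - 1*(-170))/(-103) - 21768/1039 = -(176 + 170)/103 - 21768/1039 = -1/103*346 - 21768/1039 = -346/103 - 21768/1039 = -2601598/107017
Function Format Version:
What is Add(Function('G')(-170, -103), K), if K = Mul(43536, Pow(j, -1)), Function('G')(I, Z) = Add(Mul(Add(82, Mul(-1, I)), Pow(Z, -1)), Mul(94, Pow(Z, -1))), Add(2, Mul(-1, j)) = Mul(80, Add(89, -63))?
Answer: Rational(-2601598, 107017) ≈ -24.310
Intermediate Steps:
j = -2078 (j = Add(2, Mul(-1, Mul(80, Add(89, -63)))) = Add(2, Mul(-1, Mul(80, 26))) = Add(2, Mul(-1, 2080)) = Add(2, -2080) = -2078)
Function('G')(I, Z) = Add(Mul(94, Pow(Z, -1)), Mul(Pow(Z, -1), Add(82, Mul(-1, I)))) (Function('G')(I, Z) = Add(Mul(Pow(Z, -1), Add(82, Mul(-1, I))), Mul(94, Pow(Z, -1))) = Add(Mul(94, Pow(Z, -1)), Mul(Pow(Z, -1), Add(82, Mul(-1, I)))))
K = Rational(-21768, 1039) (K = Mul(43536, Pow(-2078, -1)) = Mul(43536, Rational(-1, 2078)) = Rational(-21768, 1039) ≈ -20.951)
Add(Function('G')(-170, -103), K) = Add(Mul(Pow(-103, -1), Add(176, Mul(-1, -170))), Rational(-21768, 1039)) = Add(Mul(Rational(-1, 103), Add(176, 170)), Rational(-21768, 1039)) = Add(Mul(Rational(-1, 103), 346), Rational(-21768, 1039)) = Add(Rational(-346, 103), Rational(-21768, 1039)) = Rational(-2601598, 107017)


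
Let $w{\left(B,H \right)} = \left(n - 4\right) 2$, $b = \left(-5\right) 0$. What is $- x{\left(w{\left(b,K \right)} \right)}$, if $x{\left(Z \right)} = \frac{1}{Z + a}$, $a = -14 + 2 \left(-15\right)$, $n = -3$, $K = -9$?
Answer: $\frac{1}{58} \approx 0.017241$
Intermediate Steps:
$b = 0$
$w{\left(B,H \right)} = -14$ ($w{\left(B,H \right)} = \left(-3 - 4\right) 2 = \left(-7\right) 2 = -14$)
$a = -44$ ($a = -14 - 30 = -44$)
$x{\left(Z \right)} = \frac{1}{-44 + Z}$ ($x{\left(Z \right)} = \frac{1}{Z - 44} = \frac{1}{-44 + Z}$)
$- x{\left(w{\left(b,K \right)} \right)} = - \frac{1}{-44 - 14} = - \frac{1}{-58} = \left(-1\right) \left(- \frac{1}{58}\right) = \frac{1}{58}$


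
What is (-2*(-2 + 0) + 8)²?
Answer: 144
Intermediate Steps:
(-2*(-2 + 0) + 8)² = (-2*(-2) + 8)² = (4 + 8)² = 12² = 144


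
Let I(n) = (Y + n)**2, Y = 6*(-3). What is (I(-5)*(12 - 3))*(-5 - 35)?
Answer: -190440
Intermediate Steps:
Y = -18
I(n) = (-18 + n)**2
(I(-5)*(12 - 3))*(-5 - 35) = ((-18 - 5)**2*(12 - 3))*(-5 - 35) = ((-23)**2*9)*(-40) = (529*9)*(-40) = 4761*(-40) = -190440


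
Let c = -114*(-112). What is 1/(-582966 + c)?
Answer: -1/570198 ≈ -1.7538e-6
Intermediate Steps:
c = 12768
1/(-582966 + c) = 1/(-582966 + 12768) = 1/(-570198) = -1/570198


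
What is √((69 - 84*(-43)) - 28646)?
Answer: I*√24965 ≈ 158.0*I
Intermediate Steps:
√((69 - 84*(-43)) - 28646) = √((69 + 3612) - 28646) = √(3681 - 28646) = √(-24965) = I*√24965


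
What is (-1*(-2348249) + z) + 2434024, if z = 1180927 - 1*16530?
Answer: 5946670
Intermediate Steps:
z = 1164397 (z = 1180927 - 16530 = 1164397)
(-1*(-2348249) + z) + 2434024 = (-1*(-2348249) + 1164397) + 2434024 = (2348249 + 1164397) + 2434024 = 3512646 + 2434024 = 5946670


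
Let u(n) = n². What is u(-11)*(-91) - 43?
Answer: -11054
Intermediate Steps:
u(-11)*(-91) - 43 = (-11)²*(-91) - 43 = 121*(-91) - 43 = -11011 - 43 = -11054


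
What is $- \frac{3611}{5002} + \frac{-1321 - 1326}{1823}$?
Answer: $- \frac{19823147}{9118646} \approx -2.1739$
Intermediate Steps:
$- \frac{3611}{5002} + \frac{-1321 - 1326}{1823} = \left(-3611\right) \frac{1}{5002} - \frac{2647}{1823} = - \frac{3611}{5002} - \frac{2647}{1823} = - \frac{19823147}{9118646}$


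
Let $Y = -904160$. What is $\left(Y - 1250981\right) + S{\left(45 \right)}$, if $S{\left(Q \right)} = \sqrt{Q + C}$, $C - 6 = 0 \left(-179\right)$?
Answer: $-2155141 + \sqrt{51} \approx -2.1551 \cdot 10^{6}$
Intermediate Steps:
$C = 6$ ($C = 6 + 0 \left(-179\right) = 6 + 0 = 6$)
$S{\left(Q \right)} = \sqrt{6 + Q}$ ($S{\left(Q \right)} = \sqrt{Q + 6} = \sqrt{6 + Q}$)
$\left(Y - 1250981\right) + S{\left(45 \right)} = \left(-904160 - 1250981\right) + \sqrt{6 + 45} = -2155141 + \sqrt{51}$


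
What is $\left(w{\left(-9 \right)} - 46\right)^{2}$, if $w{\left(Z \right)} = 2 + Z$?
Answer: $2809$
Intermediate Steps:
$\left(w{\left(-9 \right)} - 46\right)^{2} = \left(\left(2 - 9\right) - 46\right)^{2} = \left(-7 - 46\right)^{2} = \left(-53\right)^{2} = 2809$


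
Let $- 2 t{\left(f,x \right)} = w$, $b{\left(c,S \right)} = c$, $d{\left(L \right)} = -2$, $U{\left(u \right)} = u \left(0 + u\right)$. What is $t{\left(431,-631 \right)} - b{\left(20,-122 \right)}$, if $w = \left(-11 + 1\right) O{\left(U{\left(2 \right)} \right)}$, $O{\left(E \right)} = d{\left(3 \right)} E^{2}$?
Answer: $-180$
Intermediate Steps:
$U{\left(u \right)} = u^{2}$ ($U{\left(u \right)} = u u = u^{2}$)
$O{\left(E \right)} = - 2 E^{2}$
$w = 320$ ($w = \left(-11 + 1\right) \left(- 2 \left(2^{2}\right)^{2}\right) = - 10 \left(- 2 \cdot 4^{2}\right) = - 10 \left(\left(-2\right) 16\right) = \left(-10\right) \left(-32\right) = 320$)
$t{\left(f,x \right)} = -160$ ($t{\left(f,x \right)} = \left(- \frac{1}{2}\right) 320 = -160$)
$t{\left(431,-631 \right)} - b{\left(20,-122 \right)} = -160 - 20 = -180$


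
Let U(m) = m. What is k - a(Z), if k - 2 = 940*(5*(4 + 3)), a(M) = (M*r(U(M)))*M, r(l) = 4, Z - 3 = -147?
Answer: -50042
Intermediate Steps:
Z = -144 (Z = 3 - 147 = -144)
a(M) = 4*M² (a(M) = (M*4)*M = (4*M)*M = 4*M²)
k = 32902 (k = 2 + 940*(5*(4 + 3)) = 2 + 940*(5*7) = 2 + 940*35 = 2 + 32900 = 32902)
k - a(Z) = 32902 - 4*(-144)² = 32902 - 4*20736 = 32902 - 1*82944 = 32902 - 82944 = -50042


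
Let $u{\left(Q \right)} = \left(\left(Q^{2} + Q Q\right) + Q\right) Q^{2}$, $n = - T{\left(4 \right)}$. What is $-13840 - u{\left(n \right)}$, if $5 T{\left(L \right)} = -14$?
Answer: $- \frac{8740552}{625} \approx -13985.0$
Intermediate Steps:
$T{\left(L \right)} = - \frac{14}{5}$ ($T{\left(L \right)} = \frac{1}{5} \left(-14\right) = - \frac{14}{5}$)
$n = \frac{14}{5}$ ($n = \left(-1\right) \left(- \frac{14}{5}\right) = \frac{14}{5} \approx 2.8$)
$u{\left(Q \right)} = Q^{2} \left(Q + 2 Q^{2}\right)$ ($u{\left(Q \right)} = \left(\left(Q^{2} + Q^{2}\right) + Q\right) Q^{2} = \left(2 Q^{2} + Q\right) Q^{2} = \left(Q + 2 Q^{2}\right) Q^{2} = Q^{2} \left(Q + 2 Q^{2}\right)$)
$-13840 - u{\left(n \right)} = -13840 - \left(\frac{14}{5}\right)^{3} \left(1 + 2 \cdot \frac{14}{5}\right) = -13840 - \frac{2744 \left(1 + \frac{28}{5}\right)}{125} = -13840 - \frac{2744}{125} \cdot \frac{33}{5} = -13840 - \frac{90552}{625} = - \frac{8740552}{625}$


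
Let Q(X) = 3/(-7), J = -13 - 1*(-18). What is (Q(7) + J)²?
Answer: 1024/49 ≈ 20.898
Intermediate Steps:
J = 5 (J = -13 + 18 = 5)
Q(X) = -3/7 (Q(X) = 3*(-⅐) = -3/7)
(Q(7) + J)² = (-3/7 + 5)² = (32/7)² = 1024/49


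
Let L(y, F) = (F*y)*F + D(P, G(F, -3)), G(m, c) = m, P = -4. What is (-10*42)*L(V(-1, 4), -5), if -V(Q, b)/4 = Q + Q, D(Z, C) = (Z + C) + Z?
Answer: -78540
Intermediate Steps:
D(Z, C) = C + 2*Z (D(Z, C) = (C + Z) + Z = C + 2*Z)
V(Q, b) = -8*Q (V(Q, b) = -4*(Q + Q) = -8*Q)
L(y, F) = -8 + F + y*F**2 (L(y, F) = (F*y)*F + (F + 2*(-4)) = y*F**2 + (F - 8) = y*F**2 + (-8 + F) = -8 + F + y*F**2)
(-10*42)*L(V(-1, 4), -5) = (-10*42)*(-8 - 5 - 8*(-1)*(-5)**2) = -420*(-8 - 5 + 8*25) = -420*(-8 - 5 + 200) = -420*187 = -78540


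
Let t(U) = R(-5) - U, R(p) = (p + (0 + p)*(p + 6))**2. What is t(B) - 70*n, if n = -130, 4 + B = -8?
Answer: 9212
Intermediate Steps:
B = -12 (B = -4 - 8 = -12)
R(p) = (p + p*(6 + p))**2
t(U) = 100 - U (t(U) = (-5)**2*(7 - 5)**2 - U = 25*2**2 - U = 25*4 - U = 100 - U)
t(B) - 70*n = (100 - 1*(-12)) - 70*(-130) = (100 + 12) + 9100 = 112 + 9100 = 9212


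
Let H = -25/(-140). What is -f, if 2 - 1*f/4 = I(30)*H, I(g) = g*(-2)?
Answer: -356/7 ≈ -50.857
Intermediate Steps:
H = 5/28 (H = -25*(-1/140) = 5/28 ≈ 0.17857)
I(g) = -2*g
f = 356/7 (f = 8 - 4*(-2*30)*5/28 = 8 - (-240)*5/28 = 8 - 4*(-75/7) = 8 + 300/7 = 356/7 ≈ 50.857)
-f = -1*356/7 = -356/7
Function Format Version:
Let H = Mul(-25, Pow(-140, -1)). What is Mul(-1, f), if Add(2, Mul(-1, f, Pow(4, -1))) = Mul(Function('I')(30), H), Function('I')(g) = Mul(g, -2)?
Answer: Rational(-356, 7) ≈ -50.857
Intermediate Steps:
H = Rational(5, 28) (H = Mul(-25, Rational(-1, 140)) = Rational(5, 28) ≈ 0.17857)
Function('I')(g) = Mul(-2, g)
f = Rational(356, 7) (f = Add(8, Mul(-4, Mul(Mul(-2, 30), Rational(5, 28)))) = Add(8, Mul(-4, Mul(-60, Rational(5, 28)))) = Add(8, Mul(-4, Rational(-75, 7))) = Add(8, Rational(300, 7)) = Rational(356, 7) ≈ 50.857)
Mul(-1, f) = Mul(-1, Rational(356, 7)) = Rational(-356, 7)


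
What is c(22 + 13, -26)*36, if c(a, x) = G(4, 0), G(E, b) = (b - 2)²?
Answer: 144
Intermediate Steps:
G(E, b) = (-2 + b)²
c(a, x) = 4 (c(a, x) = (-2 + 0)² = (-2)² = 4)
c(22 + 13, -26)*36 = 4*36 = 144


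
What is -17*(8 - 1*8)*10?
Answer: 0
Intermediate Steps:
-17*(8 - 1*8)*10 = -17*(8 - 8)*10 = -17*0*10 = 0*10 = 0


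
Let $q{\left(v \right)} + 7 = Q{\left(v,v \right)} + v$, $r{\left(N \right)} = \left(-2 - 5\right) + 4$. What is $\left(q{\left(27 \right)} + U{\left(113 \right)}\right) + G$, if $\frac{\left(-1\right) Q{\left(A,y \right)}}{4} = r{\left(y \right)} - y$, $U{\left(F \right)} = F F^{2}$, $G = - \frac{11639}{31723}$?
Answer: $\frac{45777451112}{31723} \approx 1.443 \cdot 10^{6}$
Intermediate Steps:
$G = - \frac{11639}{31723}$ ($G = \left(-11639\right) \frac{1}{31723} = - \frac{11639}{31723} \approx -0.36689$)
$r{\left(N \right)} = -3$ ($r{\left(N \right)} = -7 + 4 = -3$)
$U{\left(F \right)} = F^{3}$
$Q{\left(A,y \right)} = 12 + 4 y$ ($Q{\left(A,y \right)} = - 4 \left(-3 - y\right) = 12 + 4 y$)
$q{\left(v \right)} = 5 + 5 v$ ($q{\left(v \right)} = -7 + \left(\left(12 + 4 v\right) + v\right) = -7 + \left(12 + 5 v\right) = 5 + 5 v$)
$\left(q{\left(27 \right)} + U{\left(113 \right)}\right) + G = \left(\left(5 + 5 \cdot 27\right) + 113^{3}\right) - \frac{11639}{31723} = \left(\left(5 + 135\right) + 1442897\right) - \frac{11639}{31723} = \left(140 + 1442897\right) - \frac{11639}{31723} = 1443037 - \frac{11639}{31723} = \frac{45777451112}{31723}$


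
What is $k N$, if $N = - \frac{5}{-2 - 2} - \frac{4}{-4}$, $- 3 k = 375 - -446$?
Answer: $- \frac{2463}{4} \approx -615.75$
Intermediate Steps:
$k = - \frac{821}{3}$ ($k = - \frac{375 - -446}{3} = - \frac{375 + 446}{3} = \left(- \frac{1}{3}\right) 821 = - \frac{821}{3} \approx -273.67$)
$N = \frac{9}{4}$ ($N = - \frac{5}{-4} - -1 = \left(-5\right) \left(- \frac{1}{4}\right) + 1 = \frac{5}{4} + 1 = \frac{9}{4} \approx 2.25$)
$k N = \left(- \frac{821}{3}\right) \frac{9}{4} = - \frac{2463}{4}$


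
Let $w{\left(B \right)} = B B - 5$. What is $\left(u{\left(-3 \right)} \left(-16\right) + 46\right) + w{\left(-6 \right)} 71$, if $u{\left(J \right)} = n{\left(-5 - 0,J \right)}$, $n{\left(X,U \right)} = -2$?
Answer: $2279$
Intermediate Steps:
$u{\left(J \right)} = -2$
$w{\left(B \right)} = -5 + B^{2}$ ($w{\left(B \right)} = B^{2} - 5 = -5 + B^{2}$)
$\left(u{\left(-3 \right)} \left(-16\right) + 46\right) + w{\left(-6 \right)} 71 = \left(\left(-2\right) \left(-16\right) + 46\right) + \left(-5 + \left(-6\right)^{2}\right) 71 = \left(32 + 46\right) + \left(-5 + 36\right) 71 = 78 + 31 \cdot 71 = 78 + 2201 = 2279$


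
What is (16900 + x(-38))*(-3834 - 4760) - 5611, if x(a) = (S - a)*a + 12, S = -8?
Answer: -135550179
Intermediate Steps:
x(a) = 12 + a*(-8 - a) (x(a) = (-8 - a)*a + 12 = a*(-8 - a) + 12 = 12 + a*(-8 - a))
(16900 + x(-38))*(-3834 - 4760) - 5611 = (16900 + (12 - 1*(-38)² - 8*(-38)))*(-3834 - 4760) - 5611 = (16900 + (12 - 1*1444 + 304))*(-8594) - 5611 = (16900 + (12 - 1444 + 304))*(-8594) - 5611 = (16900 - 1128)*(-8594) - 5611 = 15772*(-8594) - 5611 = -135544568 - 5611 = -135550179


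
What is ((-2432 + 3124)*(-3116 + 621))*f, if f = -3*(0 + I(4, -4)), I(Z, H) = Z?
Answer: 20718480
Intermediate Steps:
f = -12 (f = -3*(0 + 4) = -3*4 = -12)
((-2432 + 3124)*(-3116 + 621))*f = ((-2432 + 3124)*(-3116 + 621))*(-12) = (692*(-2495))*(-12) = -1726540*(-12) = 20718480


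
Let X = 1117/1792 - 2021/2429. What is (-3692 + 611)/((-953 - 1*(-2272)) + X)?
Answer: -1915839744/820056079 ≈ -2.3362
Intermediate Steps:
X = -129777/621824 (X = 1117*(1/1792) - 2021*1/2429 = 1117/1792 - 2021/2429 = -129777/621824 ≈ -0.20870)
(-3692 + 611)/((-953 - 1*(-2272)) + X) = (-3692 + 611)/((-953 - 1*(-2272)) - 129777/621824) = -3081/((-953 + 2272) - 129777/621824) = -3081/(1319 - 129777/621824) = -3081/820056079/621824 = -3081*621824/820056079 = -1915839744/820056079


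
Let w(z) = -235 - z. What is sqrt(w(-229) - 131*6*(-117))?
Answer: 2*sqrt(22989) ≈ 303.24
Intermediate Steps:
sqrt(w(-229) - 131*6*(-117)) = sqrt((-235 - 1*(-229)) - 131*6*(-117)) = sqrt((-235 + 229) - 786*(-117)) = sqrt(-6 + 91962) = sqrt(91956) = 2*sqrt(22989)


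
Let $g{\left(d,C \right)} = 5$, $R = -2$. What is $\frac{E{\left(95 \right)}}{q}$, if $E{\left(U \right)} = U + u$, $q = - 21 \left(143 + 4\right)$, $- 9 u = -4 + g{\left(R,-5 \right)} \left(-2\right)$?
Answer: $- \frac{869}{27783} \approx -0.031278$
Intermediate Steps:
$u = \frac{14}{9}$ ($u = - \frac{-4 + 5 \left(-2\right)}{9} = - \frac{-4 - 10}{9} = \left(- \frac{1}{9}\right) \left(-14\right) = \frac{14}{9} \approx 1.5556$)
$q = -3087$ ($q = \left(-21\right) 147 = -3087$)
$E{\left(U \right)} = \frac{14}{9} + U$ ($E{\left(U \right)} = U + \frac{14}{9} = \frac{14}{9} + U$)
$\frac{E{\left(95 \right)}}{q} = \frac{\frac{14}{9} + 95}{-3087} = \frac{869}{9} \left(- \frac{1}{3087}\right) = - \frac{869}{27783}$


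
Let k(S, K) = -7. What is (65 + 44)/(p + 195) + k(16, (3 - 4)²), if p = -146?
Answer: -234/49 ≈ -4.7755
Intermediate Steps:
(65 + 44)/(p + 195) + k(16, (3 - 4)²) = (65 + 44)/(-146 + 195) - 7 = 109/49 - 7 = -234/49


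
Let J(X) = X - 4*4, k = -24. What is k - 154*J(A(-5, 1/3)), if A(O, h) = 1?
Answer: 2286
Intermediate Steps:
J(X) = -16 + X (J(X) = X - 16 = -16 + X)
k - 154*J(A(-5, 1/3)) = -24 - 154*(-16 + 1) = -24 - 154*(-15) = -24 + 2310 = 2286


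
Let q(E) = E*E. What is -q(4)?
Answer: -16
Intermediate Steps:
q(E) = E²
-q(4) = -1*4² = -1*16 = -16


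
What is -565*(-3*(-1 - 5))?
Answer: -10170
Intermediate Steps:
-565*(-3*(-1 - 5)) = -565*(-3*(-6)) = -565*18 = -113*90 = -10170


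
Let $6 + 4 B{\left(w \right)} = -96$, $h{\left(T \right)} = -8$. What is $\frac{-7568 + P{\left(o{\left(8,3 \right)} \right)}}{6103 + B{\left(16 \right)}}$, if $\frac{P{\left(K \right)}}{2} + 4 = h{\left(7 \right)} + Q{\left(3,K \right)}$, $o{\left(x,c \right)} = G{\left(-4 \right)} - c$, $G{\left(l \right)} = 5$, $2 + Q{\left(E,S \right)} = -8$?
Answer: $- \frac{1384}{1105} \approx -1.2525$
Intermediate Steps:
$Q{\left(E,S \right)} = -10$ ($Q{\left(E,S \right)} = -2 - 8 = -10$)
$B{\left(w \right)} = - \frac{51}{2}$ ($B{\left(w \right)} = - \frac{3}{2} + \frac{1}{4} \left(-96\right) = - \frac{3}{2} - 24 = - \frac{51}{2}$)
$o{\left(x,c \right)} = 5 - c$
$P{\left(K \right)} = -44$ ($P{\left(K \right)} = -8 + 2 \left(-8 - 10\right) = -8 + 2 \left(-18\right) = -8 - 36 = -44$)
$\frac{-7568 + P{\left(o{\left(8,3 \right)} \right)}}{6103 + B{\left(16 \right)}} = \frac{-7568 - 44}{6103 - \frac{51}{2}} = - \frac{7612}{\frac{12155}{2}} = \left(-7612\right) \frac{2}{12155} = - \frac{1384}{1105}$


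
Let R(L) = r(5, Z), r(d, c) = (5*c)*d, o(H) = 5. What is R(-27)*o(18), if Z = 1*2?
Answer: 250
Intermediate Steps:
Z = 2
r(d, c) = 5*c*d
R(L) = 50 (R(L) = 5*2*5 = 50)
R(-27)*o(18) = 50*5 = 250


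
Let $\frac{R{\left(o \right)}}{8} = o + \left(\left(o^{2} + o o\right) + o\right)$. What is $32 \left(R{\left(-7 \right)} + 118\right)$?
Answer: $25280$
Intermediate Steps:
$R{\left(o \right)} = 16 o + 16 o^{2}$ ($R{\left(o \right)} = 8 \left(o + \left(\left(o^{2} + o o\right) + o\right)\right) = 8 \left(o + \left(\left(o^{2} + o^{2}\right) + o\right)\right) = 8 \left(o + \left(2 o^{2} + o\right)\right) = 8 \left(o + \left(o + 2 o^{2}\right)\right) = 8 \left(2 o + 2 o^{2}\right) = 16 o + 16 o^{2}$)
$32 \left(R{\left(-7 \right)} + 118\right) = 32 \left(16 \left(-7\right) \left(1 - 7\right) + 118\right) = 32 \left(16 \left(-7\right) \left(-6\right) + 118\right) = 32 \left(672 + 118\right) = 32 \cdot 790 = 25280$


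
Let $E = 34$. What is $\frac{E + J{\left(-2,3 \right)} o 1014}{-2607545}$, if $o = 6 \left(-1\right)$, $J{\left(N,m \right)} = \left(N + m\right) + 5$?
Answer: $\frac{7294}{521509} \approx 0.013986$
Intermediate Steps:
$J{\left(N,m \right)} = 5 + N + m$
$o = -6$
$\frac{E + J{\left(-2,3 \right)} o 1014}{-2607545} = \frac{34 + \left(5 - 2 + 3\right) \left(-6\right) 1014}{-2607545} = \left(34 + 6 \left(-6\right) 1014\right) \left(- \frac{1}{2607545}\right) = \left(34 - 36504\right) \left(- \frac{1}{2607545}\right) = \left(-36470\right) \left(- \frac{1}{2607545}\right) = \frac{7294}{521509}$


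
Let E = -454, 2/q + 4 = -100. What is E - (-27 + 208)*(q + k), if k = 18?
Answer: -192843/52 ≈ -3708.5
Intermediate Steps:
q = -1/52 (q = 2/(-4 - 100) = 2/(-104) = 2*(-1/104) = -1/52 ≈ -0.019231)
E - (-27 + 208)*(q + k) = -454 - (-27 + 208)*(-1/52 + 18) = -454 - 181*935/52 = -454 - 1*169235/52 = -454 - 169235/52 = -192843/52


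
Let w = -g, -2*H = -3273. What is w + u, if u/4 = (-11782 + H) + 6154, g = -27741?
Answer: 11775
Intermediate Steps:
H = 3273/2 (H = -1/2*(-3273) = 3273/2 ≈ 1636.5)
u = -15966 (u = 4*((-11782 + 3273/2) + 6154) = 4*(-20291/2 + 6154) = 4*(-7983/2) = -15966)
w = 27741 (w = -1*(-27741) = 27741)
w + u = 27741 - 15966 = 11775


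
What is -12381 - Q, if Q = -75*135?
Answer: -2256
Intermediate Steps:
Q = -10125
-12381 - Q = -12381 - 1*(-10125) = -12381 + 10125 = -2256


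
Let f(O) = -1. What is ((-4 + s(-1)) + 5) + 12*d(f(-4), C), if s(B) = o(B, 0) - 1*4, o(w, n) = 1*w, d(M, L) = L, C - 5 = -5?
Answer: -4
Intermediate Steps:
C = 0 (C = 5 - 5 = 0)
o(w, n) = w
s(B) = -4 + B (s(B) = B - 1*4 = B - 4 = -4 + B)
((-4 + s(-1)) + 5) + 12*d(f(-4), C) = ((-4 + (-4 - 1)) + 5) + 12*0 = ((-4 - 5) + 5) + 0 = (-9 + 5) + 0 = -4 + 0 = -4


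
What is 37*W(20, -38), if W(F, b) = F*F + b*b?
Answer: 68228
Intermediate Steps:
W(F, b) = F**2 + b**2
37*W(20, -38) = 37*(20**2 + (-38)**2) = 37*(400 + 1444) = 37*1844 = 68228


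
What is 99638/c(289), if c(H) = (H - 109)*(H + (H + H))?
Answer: 49819/78030 ≈ 0.63846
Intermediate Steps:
c(H) = 3*H*(-109 + H) (c(H) = (-109 + H)*(H + 2*H) = (-109 + H)*(3*H) = 3*H*(-109 + H))
99638/c(289) = 99638/((3*289*(-109 + 289))) = 99638/((3*289*180)) = 99638/156060 = 99638*(1/156060) = 49819/78030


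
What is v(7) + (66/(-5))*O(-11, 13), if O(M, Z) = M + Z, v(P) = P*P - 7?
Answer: 78/5 ≈ 15.600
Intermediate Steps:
v(P) = -7 + P² (v(P) = P² - 7 = -7 + P²)
v(7) + (66/(-5))*O(-11, 13) = (-7 + 7²) + (66/(-5))*(-11 + 13) = (-7 + 49) + (66*(-⅕))*2 = 42 - 66/5*2 = 42 - 132/5 = 78/5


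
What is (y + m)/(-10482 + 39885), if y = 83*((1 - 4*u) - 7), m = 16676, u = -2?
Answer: 5614/9801 ≈ 0.57280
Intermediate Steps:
y = 166 (y = 83*((1 - 4*(-2)) - 7) = 83*((1 + 8) - 7) = 83*(9 - 7) = 83*2 = 166)
(y + m)/(-10482 + 39885) = (166 + 16676)/(-10482 + 39885) = 16842/29403 = 16842*(1/29403) = 5614/9801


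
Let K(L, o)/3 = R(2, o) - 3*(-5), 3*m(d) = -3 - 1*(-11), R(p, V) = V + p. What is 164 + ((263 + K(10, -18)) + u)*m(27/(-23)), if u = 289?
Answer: 1628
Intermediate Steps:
m(d) = 8/3 (m(d) = (-3 - 1*(-11))/3 = (-3 + 11)/3 = (⅓)*8 = 8/3)
K(L, o) = 51 + 3*o (K(L, o) = 3*((o + 2) - 3*(-5)) = 3*((2 + o) + 15) = 3*(17 + o) = 51 + 3*o)
164 + ((263 + K(10, -18)) + u)*m(27/(-23)) = 164 + ((263 + (51 + 3*(-18))) + 289)*(8/3) = 164 + ((263 + (51 - 54)) + 289)*(8/3) = 164 + ((263 - 3) + 289)*(8/3) = 164 + (260 + 289)*(8/3) = 164 + 549*(8/3) = 164 + 1464 = 1628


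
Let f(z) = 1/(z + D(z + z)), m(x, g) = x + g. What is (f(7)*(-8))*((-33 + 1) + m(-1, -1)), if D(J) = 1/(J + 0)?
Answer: 3808/99 ≈ 38.465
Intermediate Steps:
m(x, g) = g + x
D(J) = 1/J
f(z) = 1/(z + 1/(2*z)) (f(z) = 1/(z + 1/(z + z)) = 1/(z + 1/(2*z)))
(f(7)*(-8))*((-33 + 1) + m(-1, -1)) = ((2*7/(1 + 2*7²))*(-8))*((-33 + 1) + (-1 - 1)) = ((2*7/(1 + 2*49))*(-8))*(-32 - 2) = ((2*7/(1 + 98))*(-8))*(-34) = ((2*7/99)*(-8))*(-34) = ((2*7*(1/99))*(-8))*(-34) = ((14/99)*(-8))*(-34) = -112/99*(-34) = 3808/99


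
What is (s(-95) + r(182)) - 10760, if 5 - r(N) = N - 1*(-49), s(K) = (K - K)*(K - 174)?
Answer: -10986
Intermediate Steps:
s(K) = 0 (s(K) = 0*(-174 + K) = 0)
r(N) = -44 - N (r(N) = 5 - (N - 1*(-49)) = 5 - (N + 49) = 5 - (49 + N) = 5 + (-49 - N) = -44 - N)
(s(-95) + r(182)) - 10760 = (0 + (-44 - 1*182)) - 10760 = (0 + (-44 - 182)) - 10760 = (0 - 226) - 10760 = -226 - 10760 = -10986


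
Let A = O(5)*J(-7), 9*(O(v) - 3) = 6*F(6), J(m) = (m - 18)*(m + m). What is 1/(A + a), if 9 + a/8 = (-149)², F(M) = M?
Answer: 1/179986 ≈ 5.5560e-6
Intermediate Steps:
J(m) = 2*m*(-18 + m) (J(m) = (-18 + m)*(2*m) = 2*m*(-18 + m))
O(v) = 7 (O(v) = 3 + (6*6)/9 = 3 + (⅑)*36 = 3 + 4 = 7)
a = 177536 (a = -72 + 8*(-149)² = -72 + 8*22201 = -72 + 177608 = 177536)
A = 2450 (A = 7*(2*(-7)*(-18 - 7)) = 7*(2*(-7)*(-25)) = 7*350 = 2450)
1/(A + a) = 1/(2450 + 177536) = 1/179986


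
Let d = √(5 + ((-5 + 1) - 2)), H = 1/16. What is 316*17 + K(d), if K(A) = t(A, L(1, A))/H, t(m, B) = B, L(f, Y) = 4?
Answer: 5436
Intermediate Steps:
H = 1/16 ≈ 0.062500
d = I (d = √(5 + (-4 - 2)) = √(5 - 6) = √(-1) = I ≈ 1.0*I)
K(A) = 64 (K(A) = 4/(1/16) = 4*16 = 64)
316*17 + K(d) = 316*17 + 64 = 5372 + 64 = 5436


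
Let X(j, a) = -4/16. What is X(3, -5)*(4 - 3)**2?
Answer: -1/4 ≈ -0.25000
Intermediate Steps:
X(j, a) = -1/4 (X(j, a) = -4*1/16 = -1/4)
X(3, -5)*(4 - 3)**2 = -(4 - 3)**2/4 = -1/4*1**2 = -1/4*1 = -1/4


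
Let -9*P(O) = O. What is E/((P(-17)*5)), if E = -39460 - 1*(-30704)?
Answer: -78804/85 ≈ -927.11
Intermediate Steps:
P(O) = -O/9
E = -8756 (E = -39460 + 30704 = -8756)
E/((P(-17)*5)) = -8756/(-⅑*(-17)*5) = -8756/((17/9)*5) = -8756/85/9 = -8756*9/85 = -78804/85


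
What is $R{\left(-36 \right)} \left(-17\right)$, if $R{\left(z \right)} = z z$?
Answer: $-22032$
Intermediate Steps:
$R{\left(z \right)} = z^{2}$
$R{\left(-36 \right)} \left(-17\right) = \left(-36\right)^{2} \left(-17\right) = 1296 \left(-17\right) = -22032$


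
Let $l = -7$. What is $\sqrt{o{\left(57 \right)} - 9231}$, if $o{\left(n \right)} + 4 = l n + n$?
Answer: $i \sqrt{9577} \approx 97.862 i$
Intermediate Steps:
$o{\left(n \right)} = -4 - 6 n$ ($o{\left(n \right)} = -4 + \left(- 7 n + n\right) = -4 - 6 n$)
$\sqrt{o{\left(57 \right)} - 9231} = \sqrt{\left(-4 - 342\right) - 9231} = \sqrt{-346 - 9231} = \sqrt{-9577} = i \sqrt{9577}$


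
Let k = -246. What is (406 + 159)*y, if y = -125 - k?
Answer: 68365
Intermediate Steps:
y = 121 (y = -125 - 1*(-246) = -125 + 246 = 121)
(406 + 159)*y = (406 + 159)*121 = 565*121 = 68365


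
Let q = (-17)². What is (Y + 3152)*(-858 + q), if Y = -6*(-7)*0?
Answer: -1793488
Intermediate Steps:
Y = 0 (Y = 42*0 = 0)
q = 289
(Y + 3152)*(-858 + q) = (0 + 3152)*(-858 + 289) = 3152*(-569) = -1793488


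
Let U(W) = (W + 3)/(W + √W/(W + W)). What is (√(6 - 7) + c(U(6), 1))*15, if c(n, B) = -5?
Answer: -75 + 15*I ≈ -75.0 + 15.0*I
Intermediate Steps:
U(W) = (3 + W)/(W + 1/(2*√W)) (U(W) = (3 + W)/(W + √W/((2*W))) = (3 + W)/(W + (1/(2*W))*√W) = (3 + W)/(W + 1/(2*√W)))
(√(6 - 7) + c(U(6), 1))*15 = (√(6 - 7) - 5)*15 = (√(-1) - 5)*15 = (I - 5)*15 = (-5 + I)*15 = -75 + 15*I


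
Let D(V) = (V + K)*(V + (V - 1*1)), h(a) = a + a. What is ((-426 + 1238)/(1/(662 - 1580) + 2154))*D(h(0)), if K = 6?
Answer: -4472496/1977371 ≈ -2.2618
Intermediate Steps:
h(a) = 2*a
D(V) = (-1 + 2*V)*(6 + V) (D(V) = (V + 6)*(V + (V - 1*1)) = (6 + V)*(V + (V - 1)) = (6 + V)*(V + (-1 + V)) = (6 + V)*(-1 + 2*V) = (-1 + 2*V)*(6 + V))
((-426 + 1238)/(1/(662 - 1580) + 2154))*D(h(0)) = ((-426 + 1238)/(1/(662 - 1580) + 2154))*(-6 + 2*(2*0)**2 + 11*(2*0)) = (812/(1/(-918) + 2154))*(-6 + 2*0**2 + 11*0) = (812/(-1/918 + 2154))*(-6 + 2*0 + 0) = (812/(1977371/918))*(-6 + 0 + 0) = (812*(918/1977371))*(-6) = (745416/1977371)*(-6) = -4472496/1977371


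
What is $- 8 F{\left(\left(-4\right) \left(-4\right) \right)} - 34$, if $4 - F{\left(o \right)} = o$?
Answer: $62$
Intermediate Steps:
$F{\left(o \right)} = 4 - o$
$- 8 F{\left(\left(-4\right) \left(-4\right) \right)} - 34 = - 8 \left(4 - \left(-4\right) \left(-4\right)\right) - 34 = - 8 \left(4 - 16\right) - 34 = \left(-8\right) \left(-12\right) - 34 = 96 - 34 = 62$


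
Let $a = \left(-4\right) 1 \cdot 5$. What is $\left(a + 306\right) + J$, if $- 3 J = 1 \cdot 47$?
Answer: $\frac{811}{3} \approx 270.33$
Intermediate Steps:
$J = - \frac{47}{3}$ ($J = - \frac{1 \cdot 47}{3} = \left(- \frac{1}{3}\right) 47 = - \frac{47}{3} \approx -15.667$)
$a = -20$ ($a = \left(-4\right) 5 = -20$)
$\left(a + 306\right) + J = \left(-20 + 306\right) - \frac{47}{3} = 286 - \frac{47}{3} = \frac{811}{3}$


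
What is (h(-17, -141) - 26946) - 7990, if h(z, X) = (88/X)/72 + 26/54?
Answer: -14777728/423 ≈ -34936.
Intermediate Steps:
h(z, X) = 13/27 + 11/(9*X) (h(z, X) = (88/X)*(1/72) + 26*(1/54) = 11/(9*X) + 13/27 = 13/27 + 11/(9*X))
(h(-17, -141) - 26946) - 7990 = ((1/27)*(33 + 13*(-141))/(-141) - 26946) - 7990 = ((1/27)*(-1/141)*(33 - 1833) - 26946) - 7990 = ((1/27)*(-1/141)*(-1800) - 26946) - 7990 = (200/423 - 26946) - 7990 = -11397958/423 - 7990 = -14777728/423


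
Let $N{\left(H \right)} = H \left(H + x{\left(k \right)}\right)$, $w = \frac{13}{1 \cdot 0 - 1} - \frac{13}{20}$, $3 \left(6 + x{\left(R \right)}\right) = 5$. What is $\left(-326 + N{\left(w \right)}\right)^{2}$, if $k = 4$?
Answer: $\frac{1037548521}{160000} \approx 6484.7$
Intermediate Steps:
$x{\left(R \right)} = - \frac{13}{3}$ ($x{\left(R \right)} = -6 + \frac{1}{3} \cdot 5 = -6 + \frac{5}{3} = - \frac{13}{3}$)
$w = - \frac{273}{20}$ ($w = \frac{13}{0 - 1} - \frac{13}{20} = \frac{13}{-1} - \frac{13}{20} = 13 \left(-1\right) - \frac{13}{20} = -13 - \frac{13}{20} = - \frac{273}{20} \approx -13.65$)
$N{\left(H \right)} = H \left(- \frac{13}{3} + H\right)$ ($N{\left(H \right)} = H \left(H - \frac{13}{3}\right) = H \left(- \frac{13}{3} + H\right)$)
$\left(-326 + N{\left(w \right)}\right)^{2} = \left(-326 + \frac{1}{3} \left(- \frac{273}{20}\right) \left(-13 + 3 \left(- \frac{273}{20}\right)\right)\right)^{2} = \left(-326 + \frac{1}{3} \left(- \frac{273}{20}\right) \left(-13 - \frac{819}{20}\right)\right)^{2} = \left(-326 + \frac{1}{3} \left(- \frac{273}{20}\right) \left(- \frac{1079}{20}\right)\right)^{2} = \left(-326 + \frac{98189}{400}\right)^{2} = \left(- \frac{32211}{400}\right)^{2} = \frac{1037548521}{160000}$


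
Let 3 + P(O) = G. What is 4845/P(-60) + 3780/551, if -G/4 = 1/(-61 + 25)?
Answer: -23928075/14326 ≈ -1670.3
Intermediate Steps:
G = ⅑ (G = -4/(-61 + 25) = -4/(-36) = -4*(-1/36) = ⅑ ≈ 0.11111)
P(O) = -26/9 (P(O) = -3 + ⅑ = -26/9)
4845/P(-60) + 3780/551 = 4845/(-26/9) + 3780/551 = 4845*(-9/26) + 3780*(1/551) = -43605/26 + 3780/551 = -23928075/14326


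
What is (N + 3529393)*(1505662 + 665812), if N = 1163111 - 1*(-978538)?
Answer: 12314520255908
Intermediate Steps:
N = 2141649 (N = 1163111 + 978538 = 2141649)
(N + 3529393)*(1505662 + 665812) = (2141649 + 3529393)*(1505662 + 665812) = 5671042*2171474 = 12314520255908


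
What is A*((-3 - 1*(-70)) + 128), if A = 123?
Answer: 23985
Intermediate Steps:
A*((-3 - 1*(-70)) + 128) = 123*((-3 - 1*(-70)) + 128) = 123*((-3 + 70) + 128) = 123*(67 + 128) = 123*195 = 23985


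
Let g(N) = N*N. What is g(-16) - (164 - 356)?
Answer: 448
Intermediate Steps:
g(N) = N²
g(-16) - (164 - 356) = (-16)² - (164 - 356) = 256 - 1*(-192) = 256 + 192 = 448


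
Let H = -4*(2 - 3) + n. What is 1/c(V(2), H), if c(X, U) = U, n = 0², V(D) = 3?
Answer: ¼ ≈ 0.25000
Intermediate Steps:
n = 0
H = 4 (H = -4*(2 - 3) + 0 = -4*(-1) + 0 = 4 + 0 = 4)
1/c(V(2), H) = 1/4 = ¼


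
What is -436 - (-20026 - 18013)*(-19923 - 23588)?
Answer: -1655115365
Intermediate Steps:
-436 - (-20026 - 18013)*(-19923 - 23588) = -436 - (-38039)*(-43511) = -436 - 1*1655114929 = -436 - 1655114929 = -1655115365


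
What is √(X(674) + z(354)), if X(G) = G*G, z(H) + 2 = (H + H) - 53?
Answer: √454929 ≈ 674.48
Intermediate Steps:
z(H) = -55 + 2*H (z(H) = -2 + ((H + H) - 53) = -2 + (2*H - 53) = -2 + (-53 + 2*H) = -55 + 2*H)
X(G) = G²
√(X(674) + z(354)) = √(674² + (-55 + 2*354)) = √(454276 + (-55 + 708)) = √(454276 + 653) = √454929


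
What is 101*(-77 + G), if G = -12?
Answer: -8989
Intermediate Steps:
101*(-77 + G) = 101*(-77 - 12) = 101*(-89) = -8989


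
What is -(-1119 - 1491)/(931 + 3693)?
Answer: 1305/2312 ≈ 0.56445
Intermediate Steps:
-(-1119 - 1491)/(931 + 3693) = -(-2610)/4624 = -1*(-1305/2312) = 1305/2312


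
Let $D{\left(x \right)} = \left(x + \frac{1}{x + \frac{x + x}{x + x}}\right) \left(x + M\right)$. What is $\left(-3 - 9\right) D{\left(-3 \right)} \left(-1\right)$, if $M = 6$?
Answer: $-126$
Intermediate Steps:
$D{\left(x \right)} = \left(6 + x\right) \left(x + \frac{1}{1 + x}\right)$ ($D{\left(x \right)} = \left(x + \frac{1}{x + \frac{x + x}{x + x}}\right) \left(x + 6\right) = \left(x + \frac{1}{x + \frac{2 x}{2 x}}\right) \left(6 + x\right) = \left(x + \frac{1}{x + 2 x \frac{1}{2 x}}\right) \left(6 + x\right) = \left(x + \frac{1}{x + 1}\right) \left(6 + x\right) = \left(x + \frac{1}{1 + x}\right) \left(6 + x\right) = \left(6 + x\right) \left(x + \frac{1}{1 + x}\right)$)
$\left(-3 - 9\right) D{\left(-3 \right)} \left(-1\right) = \left(-3 - 9\right) \frac{6 + \left(-3\right)^{3} + 7 \left(-3\right) + 7 \left(-3\right)^{2}}{1 - 3} \left(-1\right) = \left(-3 - 9\right) \frac{6 - 27 - 21 + 7 \cdot 9}{-2} \left(-1\right) = - 12 \left(- \frac{6 - 27 - 21 + 63}{2}\right) \left(-1\right) = - 12 \left(\left(- \frac{1}{2}\right) 21\right) \left(-1\right) = \left(-12\right) \left(- \frac{21}{2}\right) \left(-1\right) = 126 \left(-1\right) = -126$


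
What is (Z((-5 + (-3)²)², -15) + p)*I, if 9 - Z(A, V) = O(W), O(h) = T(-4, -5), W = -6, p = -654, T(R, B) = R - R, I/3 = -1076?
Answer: 2082060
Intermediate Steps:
I = -3228 (I = 3*(-1076) = -3228)
T(R, B) = 0
O(h) = 0
Z(A, V) = 9 (Z(A, V) = 9 - 1*0 = 9 + 0 = 9)
(Z((-5 + (-3)²)², -15) + p)*I = (9 - 654)*(-3228) = -645*(-3228) = 2082060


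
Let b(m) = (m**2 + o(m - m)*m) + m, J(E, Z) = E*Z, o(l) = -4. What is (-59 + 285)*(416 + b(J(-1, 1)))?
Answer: 94920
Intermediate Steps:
b(m) = m**2 - 3*m (b(m) = (m**2 - 4*m) + m = m**2 - 3*m)
(-59 + 285)*(416 + b(J(-1, 1))) = (-59 + 285)*(416 + (-1*1)*(-3 - 1*1)) = 226*(416 - (-3 - 1)) = 226*(416 - 1*(-4)) = 226*(416 + 4) = 226*420 = 94920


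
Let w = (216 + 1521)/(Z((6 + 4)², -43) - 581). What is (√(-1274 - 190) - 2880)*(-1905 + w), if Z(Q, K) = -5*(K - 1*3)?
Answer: 71508480/13 - 148976*I*√366/39 ≈ 5.5007e+6 - 73079.0*I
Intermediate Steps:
Z(Q, K) = 15 - 5*K (Z(Q, K) = -5*(K - 3) = -5*(-3 + K) = 15 - 5*K)
w = -193/39 (w = (216 + 1521)/((15 - 5*(-43)) - 581) = 1737/((15 + 215) - 581) = 1737/(230 - 581) = 1737/(-351) = 1737*(-1/351) = -193/39 ≈ -4.9487)
(√(-1274 - 190) - 2880)*(-1905 + w) = (√(-1274 - 190) - 2880)*(-1905 - 193/39) = (√(-1464) - 2880)*(-74488/39) = (2*I*√366 - 2880)*(-74488/39) = (-2880 + 2*I*√366)*(-74488/39) = 71508480/13 - 148976*I*√366/39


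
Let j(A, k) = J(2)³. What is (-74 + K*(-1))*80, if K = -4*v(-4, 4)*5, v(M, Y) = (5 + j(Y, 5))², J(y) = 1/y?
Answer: 36105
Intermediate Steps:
j(A, k) = ⅛ (j(A, k) = (1/2)³ = (½)³ = ⅛)
v(M, Y) = 1681/64 (v(M, Y) = (5 + ⅛)² = (41/8)² = 1681/64)
K = -8405/16 (K = -4*1681/64*5 = -1681/16*5 = -8405/16 ≈ -525.31)
(-74 + K*(-1))*80 = (-74 - 8405/16*(-1))*80 = (-74 + 8405/16)*80 = (7221/16)*80 = 36105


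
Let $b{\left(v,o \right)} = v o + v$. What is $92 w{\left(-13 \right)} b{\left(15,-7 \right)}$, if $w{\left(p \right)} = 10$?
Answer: $-82800$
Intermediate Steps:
$b{\left(v,o \right)} = v + o v$ ($b{\left(v,o \right)} = o v + v = v + o v$)
$92 w{\left(-13 \right)} b{\left(15,-7 \right)} = 92 \cdot 10 \cdot 15 \left(1 - 7\right) = 920 \cdot 15 \left(-6\right) = 920 \left(-90\right) = -82800$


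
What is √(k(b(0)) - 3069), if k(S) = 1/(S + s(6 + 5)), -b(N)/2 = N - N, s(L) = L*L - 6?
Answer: I*√40587410/115 ≈ 55.398*I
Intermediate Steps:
s(L) = -6 + L² (s(L) = L² - 6 = -6 + L²)
b(N) = 0 (b(N) = -2*(N - N) = -2*0 = 0)
k(S) = 1/(115 + S) (k(S) = 1/(S + (-6 + (6 + 5)²)) = 1/(S + (-6 + 11²)) = 1/(S + (-6 + 121)) = 1/(S + 115) = 1/(115 + S))
√(k(b(0)) - 3069) = √(1/(115 + 0) - 3069) = √(1/115 - 3069) = √(-352934/115) = I*√40587410/115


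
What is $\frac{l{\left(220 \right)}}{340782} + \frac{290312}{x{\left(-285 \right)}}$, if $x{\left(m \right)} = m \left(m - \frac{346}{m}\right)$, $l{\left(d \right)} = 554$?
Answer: $\frac{49488955475}{13781053689} \approx 3.5911$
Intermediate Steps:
$\frac{l{\left(220 \right)}}{340782} + \frac{290312}{x{\left(-285 \right)}} = \frac{554}{340782} + \frac{290312}{-346 + \left(-285\right)^{2}} = 554 \cdot \frac{1}{340782} + \frac{290312}{-346 + 81225} = \frac{277}{170391} + \frac{290312}{80879} = \frac{49488955475}{13781053689}$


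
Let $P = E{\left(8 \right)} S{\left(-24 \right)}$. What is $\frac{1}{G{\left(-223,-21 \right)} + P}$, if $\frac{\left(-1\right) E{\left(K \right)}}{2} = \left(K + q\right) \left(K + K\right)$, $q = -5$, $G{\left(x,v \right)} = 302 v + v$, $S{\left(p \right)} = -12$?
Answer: $- \frac{1}{5211} \approx -0.0001919$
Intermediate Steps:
$G{\left(x,v \right)} = 303 v$
$E{\left(K \right)} = - 4 K \left(-5 + K\right)$ ($E{\left(K \right)} = - 2 \left(K - 5\right) \left(K + K\right) = - 2 \left(-5 + K\right) 2 K = - 2 \cdot 2 K \left(-5 + K\right) = - 4 K \left(-5 + K\right)$)
$P = 1152$ ($P = 4 \cdot 8 \left(5 - 8\right) \left(-12\right) = 4 \cdot 8 \left(-3\right) \left(-12\right) = \left(-96\right) \left(-12\right) = 1152$)
$\frac{1}{G{\left(-223,-21 \right)} + P} = \frac{1}{303 \left(-21\right) + 1152} = \frac{1}{-6363 + 1152} = \frac{1}{-5211} = - \frac{1}{5211}$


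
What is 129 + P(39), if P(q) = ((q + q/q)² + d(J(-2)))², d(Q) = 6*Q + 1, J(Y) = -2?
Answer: 2525050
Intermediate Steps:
d(Q) = 1 + 6*Q
P(q) = (-11 + (1 + q)²)² (P(q) = ((q + q/q)² + (1 + 6*(-2)))² = ((q + 1)² + (1 - 12))² = ((1 + q)² - 11)² = (-11 + (1 + q)²)²)
129 + P(39) = 129 + (-11 + (1 + 39)²)² = 129 + (-11 + 40²)² = 129 + (-11 + 1600)² = 129 + 1589² = 129 + 2524921 = 2525050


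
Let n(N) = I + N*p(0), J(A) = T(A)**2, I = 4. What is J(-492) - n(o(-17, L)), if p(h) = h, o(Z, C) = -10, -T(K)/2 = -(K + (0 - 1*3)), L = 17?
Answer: 980096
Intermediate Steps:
T(K) = -6 + 2*K (T(K) = -(-2)*(K + (0 - 1*3)) = -(-2)*(K + (0 - 3)) = -(-2)*(K - 3) = -(-2)*(-3 + K) = -2*(3 - K) = -6 + 2*K)
J(A) = (-6 + 2*A)**2
n(N) = 4 (n(N) = 4 + N*0 = 4 + 0 = 4)
J(-492) - n(o(-17, L)) = 4*(-3 - 492)**2 - 1*4 = 4*(-495)**2 - 4 = 4*245025 - 4 = 980100 - 4 = 980096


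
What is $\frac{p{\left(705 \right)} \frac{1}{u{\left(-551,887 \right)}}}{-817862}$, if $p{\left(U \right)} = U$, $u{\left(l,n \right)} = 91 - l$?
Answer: $- \frac{235}{175022468} \approx -1.3427 \cdot 10^{-6}$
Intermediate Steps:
$\frac{p{\left(705 \right)} \frac{1}{u{\left(-551,887 \right)}}}{-817862} = \frac{705 \frac{1}{91 - -551}}{-817862} = \frac{705}{91 + 551} \left(- \frac{1}{817862}\right) = \frac{705}{642} \left(- \frac{1}{817862}\right) = 705 \cdot \frac{1}{642} \left(- \frac{1}{817862}\right) = \frac{235}{214} \left(- \frac{1}{817862}\right) = - \frac{235}{175022468}$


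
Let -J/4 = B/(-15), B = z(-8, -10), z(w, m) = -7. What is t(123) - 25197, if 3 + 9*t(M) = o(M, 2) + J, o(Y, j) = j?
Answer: -3401638/135 ≈ -25197.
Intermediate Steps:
B = -7
J = -28/15 (J = -(-28)/(-15) = -(-28)*(-1)/15 = -4*7/15 = -28/15 ≈ -1.8667)
t(M) = -43/135 (t(M) = -⅓ + (2 - 28/15)/9 = -⅓ + (⅑)*(2/15) = -⅓ + 2/135 = -43/135)
t(123) - 25197 = -43/135 - 25197 = -3401638/135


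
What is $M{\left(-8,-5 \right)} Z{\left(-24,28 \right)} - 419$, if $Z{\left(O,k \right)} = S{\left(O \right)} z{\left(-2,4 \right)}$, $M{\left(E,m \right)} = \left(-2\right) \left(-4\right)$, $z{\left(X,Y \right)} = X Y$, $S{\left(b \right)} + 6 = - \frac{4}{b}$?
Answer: $- \frac{137}{3} \approx -45.667$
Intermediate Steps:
$S{\left(b \right)} = -6 - \frac{4}{b}$
$M{\left(E,m \right)} = 8$
$Z{\left(O,k \right)} = 48 + \frac{32}{O}$ ($Z{\left(O,k \right)} = \left(-6 - \frac{4}{O}\right) \left(\left(-2\right) 4\right) = \left(-6 - \frac{4}{O}\right) \left(-8\right) = 48 + \frac{32}{O}$)
$M{\left(-8,-5 \right)} Z{\left(-24,28 \right)} - 419 = 8 \left(48 + \frac{32}{-24}\right) - 419 = 8 \left(48 + 32 \left(- \frac{1}{24}\right)\right) - 419 = 8 \left(48 - \frac{4}{3}\right) - 419 = 8 \cdot \frac{140}{3} - 419 = \frac{1120}{3} - 419 = - \frac{137}{3}$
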